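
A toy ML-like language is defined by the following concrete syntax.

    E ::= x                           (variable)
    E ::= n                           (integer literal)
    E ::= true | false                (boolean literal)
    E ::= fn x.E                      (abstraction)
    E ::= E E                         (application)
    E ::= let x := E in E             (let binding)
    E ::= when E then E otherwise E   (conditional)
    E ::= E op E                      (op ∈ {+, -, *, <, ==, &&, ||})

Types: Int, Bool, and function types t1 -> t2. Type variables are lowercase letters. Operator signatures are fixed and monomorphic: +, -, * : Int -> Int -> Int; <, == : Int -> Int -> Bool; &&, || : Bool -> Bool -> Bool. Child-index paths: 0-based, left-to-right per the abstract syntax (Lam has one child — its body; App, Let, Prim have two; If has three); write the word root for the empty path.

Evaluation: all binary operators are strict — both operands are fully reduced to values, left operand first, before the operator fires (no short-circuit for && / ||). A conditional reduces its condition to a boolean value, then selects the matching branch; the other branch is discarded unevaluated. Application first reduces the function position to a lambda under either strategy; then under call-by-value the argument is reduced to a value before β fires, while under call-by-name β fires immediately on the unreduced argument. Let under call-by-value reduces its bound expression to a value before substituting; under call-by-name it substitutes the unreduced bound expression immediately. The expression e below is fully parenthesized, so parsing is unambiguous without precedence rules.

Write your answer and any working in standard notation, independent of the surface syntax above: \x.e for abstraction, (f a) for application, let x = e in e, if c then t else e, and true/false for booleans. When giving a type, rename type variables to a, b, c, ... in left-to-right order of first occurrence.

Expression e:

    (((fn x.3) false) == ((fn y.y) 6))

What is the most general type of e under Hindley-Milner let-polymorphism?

Working:
\x._ : a -> Int
  unify a -> Int ~ Bool -> b
  unify a ~ Bool
  unify Int ~ b
_ _ : Int
  unify Int ~ Int
y : c
\y._ : c -> c
  unify c -> c ~ Int -> d
  unify c ~ Int
  unify Int ~ d
_ _ : Int
  unify Int ~ Int

Answer: Bool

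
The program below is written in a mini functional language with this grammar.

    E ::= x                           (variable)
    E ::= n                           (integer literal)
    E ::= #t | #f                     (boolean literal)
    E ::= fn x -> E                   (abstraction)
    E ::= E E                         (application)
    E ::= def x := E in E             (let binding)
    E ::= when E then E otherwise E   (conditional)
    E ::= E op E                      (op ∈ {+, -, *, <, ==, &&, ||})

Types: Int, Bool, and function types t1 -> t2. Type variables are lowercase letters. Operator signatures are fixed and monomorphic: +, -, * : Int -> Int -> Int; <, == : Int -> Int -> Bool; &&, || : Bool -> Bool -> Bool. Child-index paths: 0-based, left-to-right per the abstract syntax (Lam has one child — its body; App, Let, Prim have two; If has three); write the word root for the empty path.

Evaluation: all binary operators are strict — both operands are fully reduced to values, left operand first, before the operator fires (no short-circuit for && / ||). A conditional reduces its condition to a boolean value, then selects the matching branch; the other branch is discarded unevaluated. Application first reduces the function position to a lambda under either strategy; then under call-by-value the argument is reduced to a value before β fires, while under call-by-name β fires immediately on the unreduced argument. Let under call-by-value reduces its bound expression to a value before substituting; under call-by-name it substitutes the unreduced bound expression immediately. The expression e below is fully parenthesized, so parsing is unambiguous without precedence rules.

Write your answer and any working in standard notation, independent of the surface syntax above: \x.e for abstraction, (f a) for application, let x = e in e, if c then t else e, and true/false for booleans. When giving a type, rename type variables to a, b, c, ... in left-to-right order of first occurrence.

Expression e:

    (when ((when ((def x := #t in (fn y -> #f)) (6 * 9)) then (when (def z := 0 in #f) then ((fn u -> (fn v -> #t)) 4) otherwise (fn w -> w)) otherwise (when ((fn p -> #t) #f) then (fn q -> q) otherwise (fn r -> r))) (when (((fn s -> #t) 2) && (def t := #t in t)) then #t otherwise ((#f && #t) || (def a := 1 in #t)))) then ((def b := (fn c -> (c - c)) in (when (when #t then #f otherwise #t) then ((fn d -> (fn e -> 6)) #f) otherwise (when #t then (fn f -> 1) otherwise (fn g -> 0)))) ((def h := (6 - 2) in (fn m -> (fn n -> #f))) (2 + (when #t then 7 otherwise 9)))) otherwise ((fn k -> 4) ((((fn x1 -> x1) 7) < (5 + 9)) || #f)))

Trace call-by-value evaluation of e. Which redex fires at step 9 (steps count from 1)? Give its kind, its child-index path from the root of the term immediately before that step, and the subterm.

Derivation:
step 0: (if ((if ((let x = true in (\y.false)) (6 * 9)) then (if (let z = 0 in false) then ((\u.(\v.true)) 4) else (\w.w)) else (if ((\p.true) false) then (\q.q) else (\r.r))) (if (((\s.true) 2) && (let t = true in t)) then true else ((false && true) || (let a = 1 in true)))) then ((let b = (\c.(c - c)) in (if (if true then false else true) then ((\d.(\e.6)) false) else (if true then (\f.1) else (\g.0)))) ((let h = (6 - 2) in (\m.(\n.false))) (2 + (if true then 7 else 9)))) else ((\k.4) ((((\x1.x1) 7) < (5 + 9)) || false)))
step 1: [let@0.0.0.0] (if ((if ((\y.false) (6 * 9)) then (if (let z = 0 in false) then ((\u.(\v.true)) 4) else (\w.w)) else (if ((\p.true) false) then (\q.q) else (\r.r))) (if (((\s.true) 2) && (let t = true in t)) then true else ((false && true) || (let a = 1 in true)))) then ((let b = (\c.(c - c)) in (if (if true then false else true) then ((\d.(\e.6)) false) else (if true then (\f.1) else (\g.0)))) ((let h = (6 - 2) in (\m.(\n.false))) (2 + (if true then 7 else 9)))) else ((\k.4) ((((\x1.x1) 7) < (5 + 9)) || false)))
step 2: [delta@0.0.0.1] (if ((if ((\y.false) 54) then (if (let z = 0 in false) then ((\u.(\v.true)) 4) else (\w.w)) else (if ((\p.true) false) then (\q.q) else (\r.r))) (if (((\s.true) 2) && (let t = true in t)) then true else ((false && true) || (let a = 1 in true)))) then ((let b = (\c.(c - c)) in (if (if true then false else true) then ((\d.(\e.6)) false) else (if true then (\f.1) else (\g.0)))) ((let h = (6 - 2) in (\m.(\n.false))) (2 + (if true then 7 else 9)))) else ((\k.4) ((((\x1.x1) 7) < (5 + 9)) || false)))
step 3: [beta@0.0.0] (if ((if false then (if (let z = 0 in false) then ((\u.(\v.true)) 4) else (\w.w)) else (if ((\p.true) false) then (\q.q) else (\r.r))) (if (((\s.true) 2) && (let t = true in t)) then true else ((false && true) || (let a = 1 in true)))) then ((let b = (\c.(c - c)) in (if (if true then false else true) then ((\d.(\e.6)) false) else (if true then (\f.1) else (\g.0)))) ((let h = (6 - 2) in (\m.(\n.false))) (2 + (if true then 7 else 9)))) else ((\k.4) ((((\x1.x1) 7) < (5 + 9)) || false)))
step 4: [if@0.0] (if ((if ((\p.true) false) then (\q.q) else (\r.r)) (if (((\s.true) 2) && (let t = true in t)) then true else ((false && true) || (let a = 1 in true)))) then ((let b = (\c.(c - c)) in (if (if true then false else true) then ((\d.(\e.6)) false) else (if true then (\f.1) else (\g.0)))) ((let h = (6 - 2) in (\m.(\n.false))) (2 + (if true then 7 else 9)))) else ((\k.4) ((((\x1.x1) 7) < (5 + 9)) || false)))
step 5: [beta@0.0.0] (if ((if true then (\q.q) else (\r.r)) (if (((\s.true) 2) && (let t = true in t)) then true else ((false && true) || (let a = 1 in true)))) then ((let b = (\c.(c - c)) in (if (if true then false else true) then ((\d.(\e.6)) false) else (if true then (\f.1) else (\g.0)))) ((let h = (6 - 2) in (\m.(\n.false))) (2 + (if true then 7 else 9)))) else ((\k.4) ((((\x1.x1) 7) < (5 + 9)) || false)))
step 6: [if@0.0] (if ((\q.q) (if (((\s.true) 2) && (let t = true in t)) then true else ((false && true) || (let a = 1 in true)))) then ((let b = (\c.(c - c)) in (if (if true then false else true) then ((\d.(\e.6)) false) else (if true then (\f.1) else (\g.0)))) ((let h = (6 - 2) in (\m.(\n.false))) (2 + (if true then 7 else 9)))) else ((\k.4) ((((\x1.x1) 7) < (5 + 9)) || false)))
step 7: [beta@0.1.0.0] (if ((\q.q) (if (true && (let t = true in t)) then true else ((false && true) || (let a = 1 in true)))) then ((let b = (\c.(c - c)) in (if (if true then false else true) then ((\d.(\e.6)) false) else (if true then (\f.1) else (\g.0)))) ((let h = (6 - 2) in (\m.(\n.false))) (2 + (if true then 7 else 9)))) else ((\k.4) ((((\x1.x1) 7) < (5 + 9)) || false)))
step 8: [let@0.1.0.1] (if ((\q.q) (if (true && true) then true else ((false && true) || (let a = 1 in true)))) then ((let b = (\c.(c - c)) in (if (if true then false else true) then ((\d.(\e.6)) false) else (if true then (\f.1) else (\g.0)))) ((let h = (6 - 2) in (\m.(\n.false))) (2 + (if true then 7 else 9)))) else ((\k.4) ((((\x1.x1) 7) < (5 + 9)) || false)))
step 9: [delta@0.1.0] (if ((\q.q) (if true then true else ((false && true) || (let a = 1 in true)))) then ((let b = (\c.(c - c)) in (if (if true then false else true) then ((\d.(\e.6)) false) else (if true then (\f.1) else (\g.0)))) ((let h = (6 - 2) in (\m.(\n.false))) (2 + (if true then 7 else 9)))) else ((\k.4) ((((\x1.x1) 7) < (5 + 9)) || false)))

Answer: delta at 0.1.0 : (true && true)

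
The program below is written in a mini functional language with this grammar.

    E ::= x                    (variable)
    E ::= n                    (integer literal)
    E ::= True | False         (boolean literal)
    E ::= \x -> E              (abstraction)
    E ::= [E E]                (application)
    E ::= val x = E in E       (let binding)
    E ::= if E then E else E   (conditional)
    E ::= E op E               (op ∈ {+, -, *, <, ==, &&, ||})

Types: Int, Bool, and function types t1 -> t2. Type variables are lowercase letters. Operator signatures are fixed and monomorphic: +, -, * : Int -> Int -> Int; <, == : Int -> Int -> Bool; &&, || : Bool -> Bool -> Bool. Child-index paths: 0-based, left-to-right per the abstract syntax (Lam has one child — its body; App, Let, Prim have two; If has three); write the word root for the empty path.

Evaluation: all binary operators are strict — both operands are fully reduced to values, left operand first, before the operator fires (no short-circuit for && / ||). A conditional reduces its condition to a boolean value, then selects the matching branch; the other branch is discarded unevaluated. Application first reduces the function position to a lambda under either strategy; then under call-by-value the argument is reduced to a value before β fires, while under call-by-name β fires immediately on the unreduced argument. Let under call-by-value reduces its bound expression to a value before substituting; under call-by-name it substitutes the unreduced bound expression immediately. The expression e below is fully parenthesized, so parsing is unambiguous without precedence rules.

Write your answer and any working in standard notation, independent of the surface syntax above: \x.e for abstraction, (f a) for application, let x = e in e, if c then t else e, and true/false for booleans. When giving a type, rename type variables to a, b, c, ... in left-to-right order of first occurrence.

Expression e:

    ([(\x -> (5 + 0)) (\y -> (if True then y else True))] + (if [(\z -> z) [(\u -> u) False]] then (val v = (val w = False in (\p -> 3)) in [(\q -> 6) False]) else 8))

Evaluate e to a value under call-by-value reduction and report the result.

Answer: 13

Trace:
step 0: (((\x.(5 + 0)) (\y.(if true then y else true))) + (if ((\z.z) ((\u.u) false)) then (let v = (let w = false in (\p.3)) in ((\q.6) false)) else 8))
step 1: [beta@0] ((5 + 0) + (if ((\z.z) ((\u.u) false)) then (let v = (let w = false in (\p.3)) in ((\q.6) false)) else 8))
step 2: [delta@0] (5 + (if ((\z.z) ((\u.u) false)) then (let v = (let w = false in (\p.3)) in ((\q.6) false)) else 8))
step 3: [beta@1.0.1] (5 + (if ((\z.z) false) then (let v = (let w = false in (\p.3)) in ((\q.6) false)) else 8))
step 4: [beta@1.0] (5 + (if false then (let v = (let w = false in (\p.3)) in ((\q.6) false)) else 8))
step 5: [if@1] (5 + 8)
step 6: [delta@root] 13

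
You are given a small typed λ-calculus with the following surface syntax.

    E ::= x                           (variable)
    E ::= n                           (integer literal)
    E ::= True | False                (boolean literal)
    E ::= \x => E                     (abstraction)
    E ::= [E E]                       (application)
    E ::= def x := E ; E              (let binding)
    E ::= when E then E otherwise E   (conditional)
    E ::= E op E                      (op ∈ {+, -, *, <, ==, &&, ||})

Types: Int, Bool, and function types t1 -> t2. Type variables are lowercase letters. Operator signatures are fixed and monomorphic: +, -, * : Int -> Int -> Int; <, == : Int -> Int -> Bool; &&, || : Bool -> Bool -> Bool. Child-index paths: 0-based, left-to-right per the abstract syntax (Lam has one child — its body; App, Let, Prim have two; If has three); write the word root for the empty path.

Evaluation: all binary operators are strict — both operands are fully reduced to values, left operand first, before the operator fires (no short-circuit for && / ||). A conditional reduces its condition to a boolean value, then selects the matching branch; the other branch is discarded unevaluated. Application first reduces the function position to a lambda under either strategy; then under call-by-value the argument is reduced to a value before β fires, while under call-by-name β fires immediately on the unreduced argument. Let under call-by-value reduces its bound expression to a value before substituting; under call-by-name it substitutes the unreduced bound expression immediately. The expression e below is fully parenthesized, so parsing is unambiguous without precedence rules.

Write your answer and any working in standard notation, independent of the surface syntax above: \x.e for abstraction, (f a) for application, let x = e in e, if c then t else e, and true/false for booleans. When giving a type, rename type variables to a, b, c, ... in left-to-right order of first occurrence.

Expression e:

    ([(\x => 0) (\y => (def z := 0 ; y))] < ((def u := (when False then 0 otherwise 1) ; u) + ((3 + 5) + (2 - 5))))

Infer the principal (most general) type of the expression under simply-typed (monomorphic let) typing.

Derivation:
\x._ : a -> Int
let z : Int
y : b
\y._ : b -> b
  unify a -> Int ~ (b -> b) -> c
  unify a ~ b -> b
  unify Int ~ c
_ _ : Int
  unify Int ~ Int
  unify Bool ~ Bool
  unify Int ~ Int
let u : Int
u : Int
  unify Int ~ Int
  unify Int ~ Int
  unify Int ~ Int
  unify Int ~ Int
  unify Int ~ Int
  unify Int ~ Int
  unify Int ~ Int
  unify Int ~ Int
  unify Int ~ Int

Answer: Bool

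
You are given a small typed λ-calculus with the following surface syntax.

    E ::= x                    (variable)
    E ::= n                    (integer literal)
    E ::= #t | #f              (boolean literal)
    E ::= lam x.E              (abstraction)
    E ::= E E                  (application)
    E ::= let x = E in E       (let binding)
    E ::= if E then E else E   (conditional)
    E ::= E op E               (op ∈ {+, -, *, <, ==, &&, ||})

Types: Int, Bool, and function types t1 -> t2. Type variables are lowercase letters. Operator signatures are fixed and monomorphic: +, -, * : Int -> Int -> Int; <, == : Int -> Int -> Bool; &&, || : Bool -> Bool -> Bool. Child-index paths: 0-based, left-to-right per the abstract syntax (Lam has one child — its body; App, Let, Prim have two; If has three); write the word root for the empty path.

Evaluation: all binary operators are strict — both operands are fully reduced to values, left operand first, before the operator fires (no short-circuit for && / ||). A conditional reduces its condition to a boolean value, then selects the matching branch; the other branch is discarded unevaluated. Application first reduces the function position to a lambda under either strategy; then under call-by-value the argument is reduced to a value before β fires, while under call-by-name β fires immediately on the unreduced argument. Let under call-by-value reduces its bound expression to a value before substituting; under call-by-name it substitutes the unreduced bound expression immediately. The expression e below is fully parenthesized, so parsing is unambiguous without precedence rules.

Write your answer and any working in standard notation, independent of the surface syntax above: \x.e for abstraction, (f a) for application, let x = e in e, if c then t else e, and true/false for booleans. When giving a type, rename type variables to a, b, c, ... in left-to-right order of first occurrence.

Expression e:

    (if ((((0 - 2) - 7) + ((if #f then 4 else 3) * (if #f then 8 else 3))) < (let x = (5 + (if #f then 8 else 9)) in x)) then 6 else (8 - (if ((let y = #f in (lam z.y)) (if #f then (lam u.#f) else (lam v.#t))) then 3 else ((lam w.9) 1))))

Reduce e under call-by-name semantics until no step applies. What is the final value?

Trace:
step 0: (if ((((0 - 2) - 7) + ((if false then 4 else 3) * (if false then 8 else 3))) < (let x = (5 + (if false then 8 else 9)) in x)) then 6 else (8 - (if ((let y = false in (\z.y)) (if false then (\u.false) else (\v.true))) then 3 else ((\w.9) 1))))
step 1: [delta@0.0.0.0] (if (((-2 - 7) + ((if false then 4 else 3) * (if false then 8 else 3))) < (let x = (5 + (if false then 8 else 9)) in x)) then 6 else (8 - (if ((let y = false in (\z.y)) (if false then (\u.false) else (\v.true))) then 3 else ((\w.9) 1))))
step 2: [delta@0.0.0] (if ((-9 + ((if false then 4 else 3) * (if false then 8 else 3))) < (let x = (5 + (if false then 8 else 9)) in x)) then 6 else (8 - (if ((let y = false in (\z.y)) (if false then (\u.false) else (\v.true))) then 3 else ((\w.9) 1))))
step 3: [if@0.0.1.0] (if ((-9 + (3 * (if false then 8 else 3))) < (let x = (5 + (if false then 8 else 9)) in x)) then 6 else (8 - (if ((let y = false in (\z.y)) (if false then (\u.false) else (\v.true))) then 3 else ((\w.9) 1))))
step 4: [if@0.0.1.1] (if ((-9 + (3 * 3)) < (let x = (5 + (if false then 8 else 9)) in x)) then 6 else (8 - (if ((let y = false in (\z.y)) (if false then (\u.false) else (\v.true))) then 3 else ((\w.9) 1))))
step 5: [delta@0.0.1] (if ((-9 + 9) < (let x = (5 + (if false then 8 else 9)) in x)) then 6 else (8 - (if ((let y = false in (\z.y)) (if false then (\u.false) else (\v.true))) then 3 else ((\w.9) 1))))
step 6: [delta@0.0] (if (0 < (let x = (5 + (if false then 8 else 9)) in x)) then 6 else (8 - (if ((let y = false in (\z.y)) (if false then (\u.false) else (\v.true))) then 3 else ((\w.9) 1))))
step 7: [let@0.1] (if (0 < (5 + (if false then 8 else 9))) then 6 else (8 - (if ((let y = false in (\z.y)) (if false then (\u.false) else (\v.true))) then 3 else ((\w.9) 1))))
step 8: [if@0.1.1] (if (0 < (5 + 9)) then 6 else (8 - (if ((let y = false in (\z.y)) (if false then (\u.false) else (\v.true))) then 3 else ((\w.9) 1))))
step 9: [delta@0.1] (if (0 < 14) then 6 else (8 - (if ((let y = false in (\z.y)) (if false then (\u.false) else (\v.true))) then 3 else ((\w.9) 1))))
step 10: [delta@0] (if true then 6 else (8 - (if ((let y = false in (\z.y)) (if false then (\u.false) else (\v.true))) then 3 else ((\w.9) 1))))
step 11: [if@root] 6

Answer: 6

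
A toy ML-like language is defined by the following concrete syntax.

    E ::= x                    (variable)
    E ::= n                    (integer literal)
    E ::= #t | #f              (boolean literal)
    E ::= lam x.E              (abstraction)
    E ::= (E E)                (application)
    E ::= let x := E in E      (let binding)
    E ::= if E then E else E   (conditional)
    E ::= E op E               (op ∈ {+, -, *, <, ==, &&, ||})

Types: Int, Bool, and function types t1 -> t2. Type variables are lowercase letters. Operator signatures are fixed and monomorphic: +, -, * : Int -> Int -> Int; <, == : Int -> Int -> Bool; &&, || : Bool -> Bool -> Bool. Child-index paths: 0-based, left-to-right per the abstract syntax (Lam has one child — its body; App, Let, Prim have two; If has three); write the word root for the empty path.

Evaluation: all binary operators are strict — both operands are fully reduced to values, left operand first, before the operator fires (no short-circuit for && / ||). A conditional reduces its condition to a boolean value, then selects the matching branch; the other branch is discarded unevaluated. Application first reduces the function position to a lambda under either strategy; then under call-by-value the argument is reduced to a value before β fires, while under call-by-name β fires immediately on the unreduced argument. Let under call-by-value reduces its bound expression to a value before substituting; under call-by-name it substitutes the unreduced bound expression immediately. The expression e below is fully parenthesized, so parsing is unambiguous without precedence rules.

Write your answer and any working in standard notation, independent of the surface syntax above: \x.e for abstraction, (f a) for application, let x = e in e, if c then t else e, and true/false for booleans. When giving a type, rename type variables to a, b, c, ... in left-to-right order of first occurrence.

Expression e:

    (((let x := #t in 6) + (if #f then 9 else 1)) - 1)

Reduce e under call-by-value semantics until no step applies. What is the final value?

Answer: 6

Working:
step 0: (((let x = true in 6) + (if false then 9 else 1)) - 1)
step 1: [let@0.0] ((6 + (if false then 9 else 1)) - 1)
step 2: [if@0.1] ((6 + 1) - 1)
step 3: [delta@0] (7 - 1)
step 4: [delta@root] 6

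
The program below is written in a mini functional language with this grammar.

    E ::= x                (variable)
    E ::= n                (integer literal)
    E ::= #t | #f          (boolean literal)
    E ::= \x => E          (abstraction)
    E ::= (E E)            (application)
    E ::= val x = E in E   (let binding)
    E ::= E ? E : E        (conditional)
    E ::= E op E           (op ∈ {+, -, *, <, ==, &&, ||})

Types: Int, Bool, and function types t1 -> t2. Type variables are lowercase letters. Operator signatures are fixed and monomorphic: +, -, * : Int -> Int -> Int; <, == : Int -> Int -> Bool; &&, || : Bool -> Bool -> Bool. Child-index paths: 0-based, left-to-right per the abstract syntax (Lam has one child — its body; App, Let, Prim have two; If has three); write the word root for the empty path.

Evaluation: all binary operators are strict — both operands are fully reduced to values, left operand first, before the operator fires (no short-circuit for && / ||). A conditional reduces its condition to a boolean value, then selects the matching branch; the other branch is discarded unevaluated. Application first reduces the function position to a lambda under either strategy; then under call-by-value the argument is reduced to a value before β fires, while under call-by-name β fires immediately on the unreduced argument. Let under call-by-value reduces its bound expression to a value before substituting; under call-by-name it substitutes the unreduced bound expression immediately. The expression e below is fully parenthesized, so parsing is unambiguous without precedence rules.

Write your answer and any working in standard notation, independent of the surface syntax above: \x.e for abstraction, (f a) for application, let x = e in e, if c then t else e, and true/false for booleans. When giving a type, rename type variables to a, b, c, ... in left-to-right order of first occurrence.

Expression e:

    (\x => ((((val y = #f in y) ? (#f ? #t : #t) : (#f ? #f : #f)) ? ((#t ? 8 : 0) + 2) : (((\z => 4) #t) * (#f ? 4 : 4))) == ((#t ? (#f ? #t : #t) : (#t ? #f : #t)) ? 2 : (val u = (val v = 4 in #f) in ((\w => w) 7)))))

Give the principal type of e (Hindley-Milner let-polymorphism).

Trace:
let y : Bool
y : Bool
  unify Bool ~ Bool
  unify Bool ~ Bool
  unify Bool ~ Bool
  unify Bool ~ Bool
  unify Bool ~ Bool
  unify Bool ~ Bool
  unify Bool ~ Bool
  unify Bool ~ Bool
  unify Int ~ Int
  unify Int ~ Int
  unify Int ~ Int
\z._ : b -> Int
  unify b -> Int ~ Bool -> c
  unify b ~ Bool
  unify Int ~ c
_ _ : Int
  unify Int ~ Int
  unify Bool ~ Bool
  unify Int ~ Int
  unify Int ~ Int
  unify Int ~ Int
  unify Int ~ Int
  unify Bool ~ Bool
  unify Bool ~ Bool
  unify Bool ~ Bool
  unify Bool ~ Bool
  unify Bool ~ Bool
  unify Bool ~ Bool
  unify Bool ~ Bool
let v : Int
let u : Bool
w : d
\w._ : d -> d
  unify d -> d ~ Int -> e
  unify d ~ Int
  unify Int ~ e
_ _ : Int
  unify Int ~ Int
  unify Int ~ Int
\x._ : a -> Bool

Answer: a -> Bool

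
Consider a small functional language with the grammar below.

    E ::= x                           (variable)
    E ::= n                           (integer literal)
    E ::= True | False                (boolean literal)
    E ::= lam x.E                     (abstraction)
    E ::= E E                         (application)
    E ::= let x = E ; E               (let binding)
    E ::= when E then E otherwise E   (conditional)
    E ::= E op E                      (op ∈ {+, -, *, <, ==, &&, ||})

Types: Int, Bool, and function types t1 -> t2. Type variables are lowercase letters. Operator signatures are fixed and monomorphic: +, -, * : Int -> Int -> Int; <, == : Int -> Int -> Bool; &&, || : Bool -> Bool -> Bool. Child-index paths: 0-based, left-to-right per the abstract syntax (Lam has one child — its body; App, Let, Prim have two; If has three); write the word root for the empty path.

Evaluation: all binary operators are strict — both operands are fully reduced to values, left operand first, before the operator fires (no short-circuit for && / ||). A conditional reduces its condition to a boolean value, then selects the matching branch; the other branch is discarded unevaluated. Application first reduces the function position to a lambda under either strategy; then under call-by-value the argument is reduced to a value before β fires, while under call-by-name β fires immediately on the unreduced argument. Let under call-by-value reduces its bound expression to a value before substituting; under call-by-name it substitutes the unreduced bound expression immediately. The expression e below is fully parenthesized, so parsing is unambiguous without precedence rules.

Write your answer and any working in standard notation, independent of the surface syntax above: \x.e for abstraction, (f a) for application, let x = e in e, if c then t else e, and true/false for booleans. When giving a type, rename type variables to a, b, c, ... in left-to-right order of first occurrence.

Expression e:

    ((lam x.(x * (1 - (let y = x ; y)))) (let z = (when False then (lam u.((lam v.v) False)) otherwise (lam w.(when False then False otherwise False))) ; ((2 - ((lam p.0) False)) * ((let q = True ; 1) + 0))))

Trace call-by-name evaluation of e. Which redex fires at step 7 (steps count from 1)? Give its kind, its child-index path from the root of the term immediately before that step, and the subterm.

Answer: delta at 0 : (2 * 1)

Derivation:
step 0: ((\x.(x * (1 - (let y = x in y)))) (let z = (if false then (\u.((\v.v) false)) else (\w.(if false then false else false))) in ((2 - ((\p.0) false)) * ((let q = true in 1) + 0))))
step 1: [beta@root] ((let z = (if false then (\u.((\v.v) false)) else (\w.(if false then false else false))) in ((2 - ((\p.0) false)) * ((let q = true in 1) + 0))) * (1 - (let y = (let z = (if false then (\u.((\v.v) false)) else (\w.(if false then false else false))) in ((2 - ((\p.0) false)) * ((let q = true in 1) + 0))) in y)))
step 2: [let@0] (((2 - ((\p.0) false)) * ((let q = true in 1) + 0)) * (1 - (let y = (let z = (if false then (\u.((\v.v) false)) else (\w.(if false then false else false))) in ((2 - ((\p.0) false)) * ((let q = true in 1) + 0))) in y)))
step 3: [beta@0.0.1] (((2 - 0) * ((let q = true in 1) + 0)) * (1 - (let y = (let z = (if false then (\u.((\v.v) false)) else (\w.(if false then false else false))) in ((2 - ((\p.0) false)) * ((let q = true in 1) + 0))) in y)))
step 4: [delta@0.0] ((2 * ((let q = true in 1) + 0)) * (1 - (let y = (let z = (if false then (\u.((\v.v) false)) else (\w.(if false then false else false))) in ((2 - ((\p.0) false)) * ((let q = true in 1) + 0))) in y)))
step 5: [let@0.1.0] ((2 * (1 + 0)) * (1 - (let y = (let z = (if false then (\u.((\v.v) false)) else (\w.(if false then false else false))) in ((2 - ((\p.0) false)) * ((let q = true in 1) + 0))) in y)))
step 6: [delta@0.1] ((2 * 1) * (1 - (let y = (let z = (if false then (\u.((\v.v) false)) else (\w.(if false then false else false))) in ((2 - ((\p.0) false)) * ((let q = true in 1) + 0))) in y)))
step 7: [delta@0] (2 * (1 - (let y = (let z = (if false then (\u.((\v.v) false)) else (\w.(if false then false else false))) in ((2 - ((\p.0) false)) * ((let q = true in 1) + 0))) in y)))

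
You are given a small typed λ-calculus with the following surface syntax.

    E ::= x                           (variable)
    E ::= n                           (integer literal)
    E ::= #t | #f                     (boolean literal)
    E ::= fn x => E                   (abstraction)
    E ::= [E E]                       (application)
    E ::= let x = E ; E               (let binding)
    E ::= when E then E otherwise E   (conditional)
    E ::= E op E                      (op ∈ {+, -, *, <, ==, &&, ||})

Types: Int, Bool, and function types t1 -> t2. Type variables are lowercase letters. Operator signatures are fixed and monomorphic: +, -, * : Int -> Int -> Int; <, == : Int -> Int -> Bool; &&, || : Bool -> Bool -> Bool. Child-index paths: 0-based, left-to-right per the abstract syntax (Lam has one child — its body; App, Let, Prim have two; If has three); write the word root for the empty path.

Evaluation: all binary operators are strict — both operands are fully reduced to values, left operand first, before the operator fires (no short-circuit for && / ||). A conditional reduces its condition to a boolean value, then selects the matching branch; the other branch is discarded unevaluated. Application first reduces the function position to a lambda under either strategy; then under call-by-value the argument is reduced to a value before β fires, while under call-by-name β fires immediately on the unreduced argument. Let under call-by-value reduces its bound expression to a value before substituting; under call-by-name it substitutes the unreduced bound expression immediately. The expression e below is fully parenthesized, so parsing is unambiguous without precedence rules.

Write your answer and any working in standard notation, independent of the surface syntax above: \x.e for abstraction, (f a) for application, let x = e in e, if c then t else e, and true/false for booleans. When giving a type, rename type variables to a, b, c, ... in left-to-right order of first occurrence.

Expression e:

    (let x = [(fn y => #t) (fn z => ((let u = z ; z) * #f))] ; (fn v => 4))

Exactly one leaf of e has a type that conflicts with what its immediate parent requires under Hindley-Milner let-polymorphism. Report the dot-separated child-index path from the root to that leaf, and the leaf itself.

Answer: 0.1.0.1 : false

Working:
\y._ : a -> Bool
z : b
let u : b
z : b
  unify b ~ Int
  unify Bool ~ Int
  FAIL: mismatch Bool ~ Int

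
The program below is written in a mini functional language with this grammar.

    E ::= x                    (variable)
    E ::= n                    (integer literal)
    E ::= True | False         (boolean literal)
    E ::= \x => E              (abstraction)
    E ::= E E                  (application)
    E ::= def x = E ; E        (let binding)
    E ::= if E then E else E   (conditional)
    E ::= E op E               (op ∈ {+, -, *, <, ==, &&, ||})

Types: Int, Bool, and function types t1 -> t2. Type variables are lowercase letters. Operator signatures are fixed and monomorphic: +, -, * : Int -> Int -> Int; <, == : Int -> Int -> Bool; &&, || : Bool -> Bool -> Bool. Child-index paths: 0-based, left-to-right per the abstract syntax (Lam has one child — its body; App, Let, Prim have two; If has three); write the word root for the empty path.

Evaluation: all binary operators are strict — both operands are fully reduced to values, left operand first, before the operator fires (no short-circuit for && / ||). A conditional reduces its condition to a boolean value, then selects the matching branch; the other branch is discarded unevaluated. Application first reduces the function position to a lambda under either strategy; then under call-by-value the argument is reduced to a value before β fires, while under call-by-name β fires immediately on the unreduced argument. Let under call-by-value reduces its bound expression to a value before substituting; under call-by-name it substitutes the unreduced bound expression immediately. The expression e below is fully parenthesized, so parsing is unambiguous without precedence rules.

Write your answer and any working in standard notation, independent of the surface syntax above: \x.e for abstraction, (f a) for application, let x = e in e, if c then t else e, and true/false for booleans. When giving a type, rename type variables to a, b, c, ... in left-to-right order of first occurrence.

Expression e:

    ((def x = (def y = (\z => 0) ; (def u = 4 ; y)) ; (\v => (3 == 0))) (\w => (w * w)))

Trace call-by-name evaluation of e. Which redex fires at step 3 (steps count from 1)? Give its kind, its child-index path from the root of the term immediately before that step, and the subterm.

Answer: delta at root : (3 == 0)

Trace:
step 0: ((let x = (let y = (\z.0) in (let u = 4 in y)) in (\v.(3 == 0))) (\w.(w * w)))
step 1: [let@0] ((\v.(3 == 0)) (\w.(w * w)))
step 2: [beta@root] (3 == 0)
step 3: [delta@root] false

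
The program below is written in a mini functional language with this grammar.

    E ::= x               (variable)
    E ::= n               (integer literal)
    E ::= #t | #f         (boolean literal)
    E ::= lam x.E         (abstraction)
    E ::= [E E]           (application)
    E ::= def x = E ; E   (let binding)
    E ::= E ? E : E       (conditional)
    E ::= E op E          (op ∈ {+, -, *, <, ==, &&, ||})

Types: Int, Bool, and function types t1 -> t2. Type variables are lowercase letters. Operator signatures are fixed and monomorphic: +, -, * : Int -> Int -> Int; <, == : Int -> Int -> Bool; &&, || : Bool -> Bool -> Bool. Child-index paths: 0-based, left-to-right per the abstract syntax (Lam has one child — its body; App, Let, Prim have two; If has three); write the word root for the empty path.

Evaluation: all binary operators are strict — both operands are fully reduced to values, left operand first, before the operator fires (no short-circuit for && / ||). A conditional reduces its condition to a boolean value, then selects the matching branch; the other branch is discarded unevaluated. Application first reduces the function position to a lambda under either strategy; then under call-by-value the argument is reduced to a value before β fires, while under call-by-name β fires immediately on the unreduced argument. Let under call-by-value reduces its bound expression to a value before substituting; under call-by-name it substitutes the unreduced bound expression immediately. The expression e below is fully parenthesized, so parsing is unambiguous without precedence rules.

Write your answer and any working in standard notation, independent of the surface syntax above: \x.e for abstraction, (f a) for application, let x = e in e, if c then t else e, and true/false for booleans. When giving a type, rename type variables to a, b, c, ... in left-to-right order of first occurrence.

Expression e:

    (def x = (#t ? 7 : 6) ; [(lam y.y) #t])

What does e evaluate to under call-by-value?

Trace:
step 0: (let x = (if true then 7 else 6) in ((\y.y) true))
step 1: [if@0] (let x = 7 in ((\y.y) true))
step 2: [let@root] ((\y.y) true)
step 3: [beta@root] true

Answer: true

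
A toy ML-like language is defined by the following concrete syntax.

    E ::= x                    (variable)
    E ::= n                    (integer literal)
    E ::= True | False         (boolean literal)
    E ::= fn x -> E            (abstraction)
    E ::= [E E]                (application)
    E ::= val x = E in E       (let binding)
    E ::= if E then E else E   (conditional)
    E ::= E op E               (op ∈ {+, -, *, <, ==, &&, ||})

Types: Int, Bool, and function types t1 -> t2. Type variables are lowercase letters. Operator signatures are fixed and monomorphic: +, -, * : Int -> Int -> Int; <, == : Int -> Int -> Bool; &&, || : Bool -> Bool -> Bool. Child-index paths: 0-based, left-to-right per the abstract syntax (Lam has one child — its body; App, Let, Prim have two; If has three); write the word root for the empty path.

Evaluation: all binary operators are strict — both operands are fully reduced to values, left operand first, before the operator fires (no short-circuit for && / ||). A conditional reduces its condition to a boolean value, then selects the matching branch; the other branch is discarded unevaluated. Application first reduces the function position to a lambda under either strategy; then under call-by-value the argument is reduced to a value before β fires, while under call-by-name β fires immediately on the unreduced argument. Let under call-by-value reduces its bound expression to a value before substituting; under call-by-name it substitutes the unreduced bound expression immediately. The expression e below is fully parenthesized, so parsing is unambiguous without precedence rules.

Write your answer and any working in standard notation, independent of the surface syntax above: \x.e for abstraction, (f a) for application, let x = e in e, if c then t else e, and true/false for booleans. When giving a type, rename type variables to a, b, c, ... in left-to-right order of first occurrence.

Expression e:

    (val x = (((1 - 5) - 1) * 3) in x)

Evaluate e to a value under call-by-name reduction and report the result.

Answer: -15

Derivation:
step 0: (let x = (((1 - 5) - 1) * 3) in x)
step 1: [let@root] (((1 - 5) - 1) * 3)
step 2: [delta@0.0] ((-4 - 1) * 3)
step 3: [delta@0] (-5 * 3)
step 4: [delta@root] -15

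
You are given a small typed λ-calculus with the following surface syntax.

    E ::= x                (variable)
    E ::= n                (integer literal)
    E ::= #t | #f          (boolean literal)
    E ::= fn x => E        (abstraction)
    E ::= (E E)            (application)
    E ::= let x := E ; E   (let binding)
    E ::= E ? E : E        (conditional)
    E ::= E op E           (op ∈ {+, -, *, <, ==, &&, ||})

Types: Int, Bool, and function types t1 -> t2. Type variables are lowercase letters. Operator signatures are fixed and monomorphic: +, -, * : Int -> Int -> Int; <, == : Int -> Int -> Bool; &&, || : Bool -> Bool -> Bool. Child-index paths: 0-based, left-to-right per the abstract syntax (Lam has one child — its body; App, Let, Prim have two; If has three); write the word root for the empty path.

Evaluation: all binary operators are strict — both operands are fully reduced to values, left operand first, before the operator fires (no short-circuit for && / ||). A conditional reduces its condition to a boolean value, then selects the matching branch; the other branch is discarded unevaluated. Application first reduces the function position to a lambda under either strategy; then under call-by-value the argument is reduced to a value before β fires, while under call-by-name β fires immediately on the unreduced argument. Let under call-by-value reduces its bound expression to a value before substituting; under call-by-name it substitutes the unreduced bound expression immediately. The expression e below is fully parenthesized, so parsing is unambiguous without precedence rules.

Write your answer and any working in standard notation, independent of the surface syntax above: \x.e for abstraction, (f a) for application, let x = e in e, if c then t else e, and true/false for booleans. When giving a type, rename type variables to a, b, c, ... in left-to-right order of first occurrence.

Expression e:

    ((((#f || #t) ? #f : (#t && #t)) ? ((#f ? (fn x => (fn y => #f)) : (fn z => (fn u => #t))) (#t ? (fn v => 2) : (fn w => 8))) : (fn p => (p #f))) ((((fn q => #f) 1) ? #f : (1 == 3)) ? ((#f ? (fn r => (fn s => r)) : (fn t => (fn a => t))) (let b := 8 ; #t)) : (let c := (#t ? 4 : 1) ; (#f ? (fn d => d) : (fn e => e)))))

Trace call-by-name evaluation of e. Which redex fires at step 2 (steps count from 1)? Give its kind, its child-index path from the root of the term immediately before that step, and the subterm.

Answer: if at 0.0 : (if true then false else (true && true))

Trace:
step 0: ((if (if (false || true) then false else (true && true)) then ((if false then (\x.(\y.false)) else (\z.(\u.true))) (if true then (\v.2) else (\w.8))) else (\p.(p false))) (if (if ((\q.false) 1) then false else (1 == 3)) then ((if false then (\r.(\s.r)) else (\t.(\a.t))) (let b = 8 in true)) else (let c = (if true then 4 else 1) in (if false then (\d.d) else (\e.e)))))
step 1: [delta@0.0.0] ((if (if true then false else (true && true)) then ((if false then (\x.(\y.false)) else (\z.(\u.true))) (if true then (\v.2) else (\w.8))) else (\p.(p false))) (if (if ((\q.false) 1) then false else (1 == 3)) then ((if false then (\r.(\s.r)) else (\t.(\a.t))) (let b = 8 in true)) else (let c = (if true then 4 else 1) in (if false then (\d.d) else (\e.e)))))
step 2: [if@0.0] ((if false then ((if false then (\x.(\y.false)) else (\z.(\u.true))) (if true then (\v.2) else (\w.8))) else (\p.(p false))) (if (if ((\q.false) 1) then false else (1 == 3)) then ((if false then (\r.(\s.r)) else (\t.(\a.t))) (let b = 8 in true)) else (let c = (if true then 4 else 1) in (if false then (\d.d) else (\e.e)))))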